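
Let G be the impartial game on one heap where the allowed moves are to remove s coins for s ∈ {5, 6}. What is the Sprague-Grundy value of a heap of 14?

0

Compute g(0), g(1), … for moves {5, 6}:
g(0) = mex{} = 0
g(1) = mex{} = 0
g(2) = mex{} = 0
g(3) = mex{} = 0
g(4) = mex{} = 0
g(5) = mex{0} = 1
g(6) = mex{0} = 1
g(7) = mex{0} = 1
g(8) = mex{0} = 1
g(9) = mex{0} = 1
g(10) = mex{0,1} = 2
g(11) = mex{1} = 0
g(12) = mex{1} = 0
g(13) = mex{1} = 0
g(14) = mex{1} = 0
So g(14) = 0.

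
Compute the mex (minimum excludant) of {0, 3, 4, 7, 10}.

1

0 is in the set but 1 is not, so the mex is 1.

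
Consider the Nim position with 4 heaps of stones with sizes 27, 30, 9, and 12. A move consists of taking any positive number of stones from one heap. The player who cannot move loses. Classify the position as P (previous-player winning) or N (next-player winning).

P-position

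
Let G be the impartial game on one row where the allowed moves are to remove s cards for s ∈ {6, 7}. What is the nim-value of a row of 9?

Compute g(0), g(1), … for moves {6, 7}:
k:     0  1  2  3  4  5  6  7  8  9
g(k):  0  0  0  0  0  0  1  1  1  1
So g(9) = 1.

1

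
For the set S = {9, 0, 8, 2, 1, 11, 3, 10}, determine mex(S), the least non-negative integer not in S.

4

The values 0, 1, 2, 3 are all present; 4 is the first non-negative integer missing from the set.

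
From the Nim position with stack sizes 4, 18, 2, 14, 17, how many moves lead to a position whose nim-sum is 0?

Compute the nim-sum pairwise:
4 XOR 18 = 22
22 XOR 2 = 20
20 XOR 14 = 26
26 XOR 17 = 11
The overall nim-sum is X = 11. A stack of size p has a winning move iff p XOR X < p (reduce it to p XOR X).
  4: 4 XOR 11 = 15 ≥ 4 — no move.
  18: 18 XOR 11 = 25 ≥ 18 — no move.
  2: 2 XOR 11 = 9 ≥ 2 — no move.
  14: 14 XOR 11 = 5 < 14 — winning move (to 5).
  17: 17 XOR 11 = 26 ≥ 17 — no move.
That gives 1 winning move.

1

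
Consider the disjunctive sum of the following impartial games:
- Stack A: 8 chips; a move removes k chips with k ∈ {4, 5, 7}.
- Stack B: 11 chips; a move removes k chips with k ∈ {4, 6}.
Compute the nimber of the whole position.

2

Build the Grundy sequence for stack A with g(k) = mex{g(k−s) : s ∈ {4, 5, 7}, s ≤ k}:
g(0) = mex{} = 0
g(1) = mex{} = 0
g(2) = mex{} = 0
g(3) = mex{} = 0
g(4) = mex{0} = 1
g(5) = mex{0} = 1
g(6) = mex{0} = 1
g(7) = mex{0} = 1
g(8) = mex{0,1} = 2
So g(8) = 2.
For stack B, compute g(0), g(1), … with moves {4, 6}:
k:     0  1  2  3  4  5  6  7  8  9 10 11
g(k):  0  0  0  0  1  1  1  1  2  2  0  0
So g(11) = 0.
The value of a disjunctive sum is the nim-sum of the parts.
Combined value = 2 ⊕ 0 = 2.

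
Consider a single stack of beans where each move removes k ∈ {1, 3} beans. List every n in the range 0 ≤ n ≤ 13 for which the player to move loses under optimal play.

0, 2, 4, 6, 8, 10, 12

Build the Grundy sequence with g(k) = mex{g(k−s) : s ∈ {1, 3}, s ≤ k}:
g(0) = mex{} = 0
g(1) = mex{0} = 1
g(2) = mex{1} = 0
g(3) = mex{0} = 1
g(4) = mex{1} = 0
g(5) = mex{0} = 1
g(6) = mex{1} = 0
g(7) = mex{0} = 1
g(8) = mex{1} = 0
g(9) = mex{0} = 1
g(10) = mex{1} = 0
g(11) = mex{0} = 1
g(12) = mex{1} = 0
g(13) = mex{0} = 1
The P-positions (g = 0) in 0..13 are 0, 2, 4, 6, 8, 10, 12.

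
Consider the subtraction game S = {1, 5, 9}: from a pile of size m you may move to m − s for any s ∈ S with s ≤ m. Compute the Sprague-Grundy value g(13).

1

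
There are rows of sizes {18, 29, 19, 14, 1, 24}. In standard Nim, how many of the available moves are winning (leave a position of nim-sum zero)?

3

Nim-sum: 18 ^ 29 ^ 19 ^ 14 ^ 1 ^ 24 = 11.
The overall nim-sum is X = 11. A row of size p has a winning move iff p XOR X < p (reduce it to p XOR X).
  18: 18 XOR 11 = 25 ≥ 18 — no move.
  29: 29 XOR 11 = 22 < 29 — winning move (to 22).
  19: 19 XOR 11 = 24 ≥ 19 — no move.
  14: 14 XOR 11 = 5 < 14 — winning move (to 5).
  1: 1 XOR 11 = 10 ≥ 1 — no move.
  24: 24 XOR 11 = 19 < 24 — winning move (to 19).
That gives 3 winning moves.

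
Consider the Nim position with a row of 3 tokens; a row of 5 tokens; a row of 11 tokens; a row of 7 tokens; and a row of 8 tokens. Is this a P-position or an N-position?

N-position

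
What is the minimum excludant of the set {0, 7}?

1

0 is in the set but 1 is not, so the mex is 1.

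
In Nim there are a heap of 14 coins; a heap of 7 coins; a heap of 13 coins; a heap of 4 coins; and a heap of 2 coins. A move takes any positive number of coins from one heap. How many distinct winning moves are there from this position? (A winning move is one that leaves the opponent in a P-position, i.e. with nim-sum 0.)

Bitwise XOR of the heap sizes:
  1110  (14)
  0111  (7)
  1101  (13)
  0100  (4)
  0010  (2)
  ----
  0010  (2)
The overall nim-sum is X = 2. A heap of size p has a winning move iff p XOR X < p (reduce it to p XOR X).
  14: 14 XOR 2 = 12 < 14 — winning move (to 12).
  7: 7 XOR 2 = 5 < 7 — winning move (to 5).
  13: 13 XOR 2 = 15 ≥ 13 — no move.
  4: 4 XOR 2 = 6 ≥ 4 — no move.
  2: 2 XOR 2 = 0 < 2 — winning move (to 0).
That gives 3 winning moves.

3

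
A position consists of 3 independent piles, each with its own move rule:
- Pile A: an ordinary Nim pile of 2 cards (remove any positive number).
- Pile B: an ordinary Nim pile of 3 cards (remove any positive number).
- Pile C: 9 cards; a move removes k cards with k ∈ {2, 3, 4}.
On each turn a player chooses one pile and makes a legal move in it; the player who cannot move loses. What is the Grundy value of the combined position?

0

Pile A is a plain Nim pile of size 2, so its Grundy value is 2.
Pile B is a plain Nim pile of size 3, so its Grundy value is 3.
Build the Grundy sequence for pile C with g(k) = mex{g(k−s) : s ∈ {2, 3, 4}, s ≤ k}:
g(0) = mex{} = 0
g(1) = mex{} = 0
g(2) = mex{0} = 1
g(3) = mex{0} = 1
g(4) = mex{0,1} = 2
g(5) = mex{0,1} = 2
g(6) = mex{1,2} = 0
g(7) = mex{1,2} = 0
g(8) = mex{0,2} = 1
g(9) = mex{0,2} = 1
So g(9) = 1.
By the Sprague-Grundy theorem, the Grundy value of a sum of independent games is the XOR of the component values.
Combined value = 2 XOR 3 XOR 1 = 0.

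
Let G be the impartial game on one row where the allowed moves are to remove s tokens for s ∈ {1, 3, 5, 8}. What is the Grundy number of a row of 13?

0

Compute g(0), g(1), … for moves {1, 3, 5, 8}:
k:     0  1  2  3  4  5  6  7  8  9 10 11 12 13
g(k):  0  1  0  1  0  1  0  1  2  3  2  3  2  0
So g(13) = 0.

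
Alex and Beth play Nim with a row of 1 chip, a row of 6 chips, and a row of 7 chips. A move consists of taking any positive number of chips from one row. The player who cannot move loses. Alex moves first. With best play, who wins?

Bitwise XOR of the heap sizes:
  001  (1)
  110  (6)
  111  (7)
  ---
  000  (0)
The nim-sum is 0, so this is a P-position: the player to move is in a losing position under optimal play; Alex is about to move from it and so loses — Beth wins.

Beth wins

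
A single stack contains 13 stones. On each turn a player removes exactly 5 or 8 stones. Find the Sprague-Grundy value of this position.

0

Grundy values for subtraction set {5, 8}:
k:     0  1  2  3  4  5  6  7  8  9 10 11 12 13
g(k):  0  0  0  0  0  1  1  1  1  1  2  2  2  0
So g(13) = 0.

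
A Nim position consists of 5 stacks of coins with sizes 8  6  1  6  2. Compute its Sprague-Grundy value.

Compute the nim-sum pairwise:
8 ⊕ 6 = 14
14 ⊕ 1 = 15
15 ⊕ 6 = 9
9 ⊕ 2 = 11

11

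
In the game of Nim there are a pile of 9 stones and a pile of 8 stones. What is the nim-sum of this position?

Bitwise XOR of the heap sizes:
  1001  (9)
  1000  (8)
  ----
  0001  (1)

1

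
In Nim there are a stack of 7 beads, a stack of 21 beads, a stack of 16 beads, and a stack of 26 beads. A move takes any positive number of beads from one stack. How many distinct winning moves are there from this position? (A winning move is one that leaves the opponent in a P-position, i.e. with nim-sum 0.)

Nim-sum: 7 ^ 21 ^ 16 ^ 26 = 24.
The overall nim-sum is X = 24. A stack of size p has a winning move iff p XOR X < p (reduce it to p XOR X).
  7: 7 XOR 24 = 31 ≥ 7 — no move.
  21: 21 XOR 24 = 13 < 21 — winning move (to 13).
  16: 16 XOR 24 = 8 < 16 — winning move (to 8).
  26: 26 XOR 24 = 2 < 26 — winning move (to 2).
That gives 3 winning moves.

3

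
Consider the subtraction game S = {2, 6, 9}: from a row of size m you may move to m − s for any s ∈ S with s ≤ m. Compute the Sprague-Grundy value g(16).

0

Compute g(0), g(1), … for moves {2, 6, 9}:
k:     0  1  2  3  4  5  6  7  8  9 10 11 12 13 14 15 16
g(k):  0  0  1  1  0  0  1  1  0  2  1  3  0  2  1  0  0
So g(16) = 0.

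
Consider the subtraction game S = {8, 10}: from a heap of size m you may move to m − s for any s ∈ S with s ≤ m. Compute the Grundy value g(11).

Build the Grundy sequence with g(k) = mex{g(k−s) : s ∈ {8, 10}, s ≤ k}:
g(0) = mex{} = 0
g(1) = mex{} = 0
g(2) = mex{} = 0
g(3) = mex{} = 0
g(4) = mex{} = 0
g(5) = mex{} = 0
g(6) = mex{} = 0
g(7) = mex{} = 0
g(8) = mex{0} = 1
g(9) = mex{0} = 1
g(10) = mex{0} = 1
g(11) = mex{0} = 1
So g(11) = 1.

1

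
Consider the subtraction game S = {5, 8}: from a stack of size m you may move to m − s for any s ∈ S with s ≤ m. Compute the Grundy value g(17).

Build the Grundy sequence with g(k) = mex{g(k−s) : s ∈ {5, 8}, s ≤ k}:
k:     0  1  2  3  4  5  6  7  8  9 10 11 12 13 14 15 16 17
g(k):  0  0  0  0  0  1  1  1  1  1  2  2  2  0  0  0  0  0
So g(17) = 0.

0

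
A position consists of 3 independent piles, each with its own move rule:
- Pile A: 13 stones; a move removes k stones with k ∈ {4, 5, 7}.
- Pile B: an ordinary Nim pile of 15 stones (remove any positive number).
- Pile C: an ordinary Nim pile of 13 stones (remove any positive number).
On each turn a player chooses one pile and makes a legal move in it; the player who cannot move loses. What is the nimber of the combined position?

2

Grundy values for pile A (subtraction set {4, 5, 7}):
k:     0  1  2  3  4  5  6  7  8  9 10 11 12 13
g(k):  0  0  0  0  1  1  1  1  2  2  2  0  0  0
So g(13) = 0.
Pile B is a plain Nim pile of size 15, so its Grundy value is 15.
Pile C is a plain Nim pile of size 13, so its Grundy value is 13.
The value of a disjunctive sum is the nim-sum of the parts.
Combined value = 0 XOR 15 XOR 13 = 2.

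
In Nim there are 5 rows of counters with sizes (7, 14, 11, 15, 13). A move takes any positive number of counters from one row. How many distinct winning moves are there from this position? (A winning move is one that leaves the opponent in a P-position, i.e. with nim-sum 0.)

0

Compute the nim-sum pairwise:
7 XOR 14 = 9
9 XOR 11 = 2
2 XOR 15 = 13
13 XOR 13 = 0
The nim-sum is already 0, so every move leaves a nonzero nim-sum — there are no winning moves.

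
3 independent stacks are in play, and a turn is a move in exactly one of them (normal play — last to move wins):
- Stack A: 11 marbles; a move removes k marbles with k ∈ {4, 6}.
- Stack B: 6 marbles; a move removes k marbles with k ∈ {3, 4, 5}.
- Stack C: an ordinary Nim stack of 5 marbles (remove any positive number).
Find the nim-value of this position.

7

Build the Grundy sequence for stack A with g(k) = mex{g(k−s) : s ∈ {4, 6}, s ≤ k}:
g(0) = mex{} = 0
g(1) = mex{} = 0
g(2) = mex{} = 0
g(3) = mex{} = 0
g(4) = mex{0} = 1
g(5) = mex{0} = 1
g(6) = mex{0} = 1
g(7) = mex{0} = 1
g(8) = mex{0,1} = 2
g(9) = mex{0,1} = 2
g(10) = mex{1} = 0
g(11) = mex{1} = 0
So g(11) = 0.
Grundy values for stack B (subtraction set {3, 4, 5}):
k:     0  1  2  3  4  5  6
g(k):  0  0  0  1  1  1  2
So g(6) = 2.
Stack C is a plain Nim stack of size 5, so its Grundy value is 5.
The value of a disjunctive sum is the nim-sum of the parts.
Combined value = 0 ⊕ 2 ⊕ 5 = 7.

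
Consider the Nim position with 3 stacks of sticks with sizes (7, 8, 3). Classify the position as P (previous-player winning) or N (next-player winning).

N-position

Nim-sum: 7 XOR 8 XOR 3 = 12.
The nim-sum is 12 ≠ 0, so this is an N-position: the player to move can win.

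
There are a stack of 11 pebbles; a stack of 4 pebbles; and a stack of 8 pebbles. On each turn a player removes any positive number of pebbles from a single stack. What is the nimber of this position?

Nim-sum: 11 ⊕ 4 ⊕ 8 = 7.

7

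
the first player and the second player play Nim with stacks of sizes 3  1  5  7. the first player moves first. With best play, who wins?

Write each in binary and XOR column by column:
  011  (3)
  001  (1)
  101  (5)
  111  (7)
  ---
  000  (0)
The nim-sum is 0, so this is a P-position: the player to move is in a losing position under optimal play; the first player is about to move from it and so loses — the second player wins.

the second player wins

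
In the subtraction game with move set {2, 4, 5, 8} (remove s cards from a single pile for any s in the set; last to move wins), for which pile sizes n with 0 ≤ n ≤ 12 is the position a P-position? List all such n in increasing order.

0, 1, 7, 10

Build the Grundy sequence with g(k) = mex{g(k−s) : s ∈ {2, 4, 5, 8}, s ≤ k}:
k:     0  1  2  3  4  5  6  7  8  9 10 11 12
g(k):  0  0  1  1  2  2  3  0  4  1  0  2  1
The P-positions (g = 0) in 0..12 are 0, 1, 7, 10.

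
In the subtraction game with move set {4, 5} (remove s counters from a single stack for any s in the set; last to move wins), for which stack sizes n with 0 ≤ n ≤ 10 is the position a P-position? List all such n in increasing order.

0, 1, 2, 3, 9, 10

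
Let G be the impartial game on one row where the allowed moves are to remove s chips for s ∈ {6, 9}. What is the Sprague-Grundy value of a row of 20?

0

Compute g(0), g(1), … for moves {6, 9}:
k:     0  1  2  3  4  5  6  7  8  9 10 11 12 13 14 15 16 17 18 19 20
g(k):  0  0  0  0  0  0  1  1  1  1  1  1  2  2  2  0  0  0  0  0  0
So g(20) = 0.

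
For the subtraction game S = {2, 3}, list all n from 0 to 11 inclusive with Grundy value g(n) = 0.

0, 1, 5, 6, 10, 11

Grundy values for subtraction set {2, 3}:
g(0) = mex{} = 0
g(1) = mex{} = 0
g(2) = mex{0} = 1
g(3) = mex{0} = 1
g(4) = mex{0,1} = 2
g(5) = mex{1} = 0
g(6) = mex{1,2} = 0
g(7) = mex{0,2} = 1
g(8) = mex{0} = 1
g(9) = mex{0,1} = 2
g(10) = mex{1} = 0
g(11) = mex{1,2} = 0
The P-positions (g = 0) in 0..11 are 0, 1, 5, 6, 10, 11.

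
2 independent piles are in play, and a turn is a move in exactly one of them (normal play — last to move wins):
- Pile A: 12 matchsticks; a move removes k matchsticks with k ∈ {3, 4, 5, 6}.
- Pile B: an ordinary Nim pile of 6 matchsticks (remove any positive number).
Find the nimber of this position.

7

Build the Grundy sequence for pile A with g(k) = mex{g(k−s) : s ∈ {3, 4, 5, 6}, s ≤ k}:
g(0) = mex{} = 0
g(1) = mex{} = 0
g(2) = mex{} = 0
g(3) = mex{0} = 1
g(4) = mex{0} = 1
g(5) = mex{0} = 1
g(6) = mex{0,1} = 2
g(7) = mex{0,1} = 2
g(8) = mex{0,1} = 2
g(9) = mex{1,2} = 0
g(10) = mex{1,2} = 0
g(11) = mex{1,2} = 0
g(12) = mex{0,2} = 1
So g(12) = 1.
Pile B is a plain Nim pile of size 6, so its Grundy value is 6.
By the Sprague-Grundy theorem, the Grundy value of a sum of independent games is the XOR of the component values.
Combined value = 1 ⊕ 6 = 7.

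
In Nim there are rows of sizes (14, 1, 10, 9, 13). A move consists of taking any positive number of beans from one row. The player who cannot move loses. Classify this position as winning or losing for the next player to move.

Nim-sum: 14 ^ 1 ^ 10 ^ 9 ^ 13 = 1.
The nim-sum is 1 ≠ 0, so this is an N-position: the player to move can win.

Winning position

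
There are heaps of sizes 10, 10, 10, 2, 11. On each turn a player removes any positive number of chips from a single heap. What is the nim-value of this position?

Compute the nim-sum pairwise:
10 XOR 10 = 0
0 XOR 10 = 10
10 XOR 2 = 8
8 XOR 11 = 3

3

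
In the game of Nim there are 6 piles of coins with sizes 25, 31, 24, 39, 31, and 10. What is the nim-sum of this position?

44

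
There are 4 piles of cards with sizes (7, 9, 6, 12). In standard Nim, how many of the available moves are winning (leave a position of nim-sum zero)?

Compute the nim-sum pairwise:
7 ^ 9 = 14
14 ^ 6 = 8
8 ^ 12 = 4
The overall nim-sum is X = 4. A pile of size p has a winning move iff p XOR X < p (reduce it to p XOR X).
  7: 7 XOR 4 = 3 < 7 — winning move (to 3).
  9: 9 XOR 4 = 13 ≥ 9 — no move.
  6: 6 XOR 4 = 2 < 6 — winning move (to 2).
  12: 12 XOR 4 = 8 < 12 — winning move (to 8).
That gives 3 winning moves.

3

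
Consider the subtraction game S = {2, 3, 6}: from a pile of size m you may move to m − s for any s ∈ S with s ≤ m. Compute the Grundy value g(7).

1

Compute g(0), g(1), … for moves {2, 3, 6}:
g(0) = mex{} = 0
g(1) = mex{} = 0
g(2) = mex{0} = 1
g(3) = mex{0} = 1
g(4) = mex{0,1} = 2
g(5) = mex{1} = 0
g(6) = mex{0,1,2} = 3
g(7) = mex{0,2} = 1
So g(7) = 1.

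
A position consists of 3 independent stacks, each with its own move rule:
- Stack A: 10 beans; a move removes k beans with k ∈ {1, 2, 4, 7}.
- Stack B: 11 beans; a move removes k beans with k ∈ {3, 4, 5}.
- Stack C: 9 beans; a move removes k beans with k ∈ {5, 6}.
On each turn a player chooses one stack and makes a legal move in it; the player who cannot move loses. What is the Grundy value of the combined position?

1

Grundy values for stack A (subtraction set {1, 2, 4, 7}):
k:     0  1  2  3  4  5  6  7  8  9 10
g(k):  0  1  2  0  1  2  0  1  2  0  1
So g(10) = 1.
Build the Grundy sequence for stack B with g(k) = mex{g(k−s) : s ∈ {3, 4, 5}, s ≤ k}:
k:     0  1  2  3  4  5  6  7  8  9 10 11
g(k):  0  0  0  1  1  1  2  2  0  0  0  1
So g(11) = 1.
Grundy values for stack C (subtraction set {5, 6}):
k:     0  1  2  3  4  5  6  7  8  9
g(k):  0  0  0  0  0  1  1  1  1  1
So g(9) = 1.
By the Sprague-Grundy theorem, the Grundy value of a sum of independent games is the XOR of the component values.
Combined value = 1 XOR 1 XOR 1 = 1.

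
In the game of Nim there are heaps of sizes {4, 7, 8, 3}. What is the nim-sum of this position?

Bitwise XOR of the heap sizes:
  0100  (4)
  0111  (7)
  1000  (8)
  0011  (3)
  ----
  1000  (8)

8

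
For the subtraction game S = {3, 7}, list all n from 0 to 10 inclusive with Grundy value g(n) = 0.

0, 1, 2, 6, 10

Grundy values for subtraction set {3, 7}:
g(0) = mex{} = 0
g(1) = mex{} = 0
g(2) = mex{} = 0
g(3) = mex{0} = 1
g(4) = mex{0} = 1
g(5) = mex{0} = 1
g(6) = mex{1} = 0
g(7) = mex{0,1} = 2
g(8) = mex{0,1} = 2
g(9) = mex{0} = 1
g(10) = mex{1,2} = 0
The P-positions (g = 0) in 0..10 are 0, 1, 2, 6, 10.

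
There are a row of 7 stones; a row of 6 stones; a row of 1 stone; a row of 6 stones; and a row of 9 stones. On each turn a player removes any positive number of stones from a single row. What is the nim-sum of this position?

15

Nim-sum: 7 ⊕ 6 ⊕ 1 ⊕ 6 ⊕ 9 = 15.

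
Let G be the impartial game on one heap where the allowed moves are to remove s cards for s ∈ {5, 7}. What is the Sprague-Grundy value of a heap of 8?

Grundy values for subtraction set {5, 7}:
k:     0  1  2  3  4  5  6  7  8
g(k):  0  0  0  0  0  1  1  1  1
So g(8) = 1.

1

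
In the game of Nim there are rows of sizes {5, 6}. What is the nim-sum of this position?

Write each in binary and XOR column by column:
  101  (5)
  110  (6)
  ---
  011  (3)

3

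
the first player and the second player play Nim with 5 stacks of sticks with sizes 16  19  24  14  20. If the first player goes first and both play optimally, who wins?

Nim-sum: 16 XOR 19 XOR 24 XOR 14 XOR 20 = 1.
The nim-sum is 1 ≠ 0, so this is an N-position: the player to move can win; the first player has a winning move.

the first player wins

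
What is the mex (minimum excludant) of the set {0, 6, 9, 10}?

1

0 is in the set but 1 is not, so the mex is 1.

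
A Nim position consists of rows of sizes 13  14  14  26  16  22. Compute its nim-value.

17

Compute the nim-sum pairwise:
13 ^ 14 = 3
3 ^ 14 = 13
13 ^ 26 = 23
23 ^ 16 = 7
7 ^ 22 = 17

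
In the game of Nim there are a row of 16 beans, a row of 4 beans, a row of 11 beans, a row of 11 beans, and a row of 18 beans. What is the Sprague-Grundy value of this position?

Bitwise XOR of the heap sizes:
  10000  (16)
  00100  (4)
  01011  (11)
  01011  (11)
  10010  (18)
  -----
  00110  (6)

6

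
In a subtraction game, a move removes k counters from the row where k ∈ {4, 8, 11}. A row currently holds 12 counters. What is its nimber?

Grundy values for subtraction set {4, 8, 11}:
g(0) = mex{} = 0
g(1) = mex{} = 0
g(2) = mex{} = 0
g(3) = mex{} = 0
g(4) = mex{0} = 1
g(5) = mex{0} = 1
g(6) = mex{0} = 1
g(7) = mex{0} = 1
g(8) = mex{0,1} = 2
g(9) = mex{0,1} = 2
g(10) = mex{0,1} = 2
g(11) = mex{0,1} = 2
g(12) = mex{0,1,2} = 3
So g(12) = 3.

3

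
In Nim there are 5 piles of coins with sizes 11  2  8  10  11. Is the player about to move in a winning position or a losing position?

Losing position

Nim-sum: 11 ^ 2 ^ 8 ^ 10 ^ 11 = 0.
The nim-sum is 0, so this is a P-position: the player to move is in a losing position under optimal play.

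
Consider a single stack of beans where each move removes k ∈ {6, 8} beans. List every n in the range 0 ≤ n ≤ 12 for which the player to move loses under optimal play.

Grundy values for subtraction set {6, 8}:
g(0) = mex{} = 0
g(1) = mex{} = 0
g(2) = mex{} = 0
g(3) = mex{} = 0
g(4) = mex{} = 0
g(5) = mex{} = 0
g(6) = mex{0} = 1
g(7) = mex{0} = 1
g(8) = mex{0} = 1
g(9) = mex{0} = 1
g(10) = mex{0} = 1
g(11) = mex{0} = 1
g(12) = mex{0,1} = 2
The P-positions (g = 0) in 0..12 are 0, 1, 2, 3, 4, 5.

0, 1, 2, 3, 4, 5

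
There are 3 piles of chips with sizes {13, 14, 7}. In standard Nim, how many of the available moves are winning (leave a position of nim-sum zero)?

Nim-sum: 13 ^ 14 ^ 7 = 4.
The overall nim-sum is X = 4. A pile of size p has a winning move iff p XOR X < p (reduce it to p XOR X).
  13: 13 XOR 4 = 9 < 13 — winning move (to 9).
  14: 14 XOR 4 = 10 < 14 — winning move (to 10).
  7: 7 XOR 4 = 3 < 7 — winning move (to 3).
That gives 3 winning moves.

3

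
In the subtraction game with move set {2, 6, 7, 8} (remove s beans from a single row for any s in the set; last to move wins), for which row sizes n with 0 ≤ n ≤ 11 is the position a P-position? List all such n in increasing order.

0, 1, 4, 5

Build the Grundy sequence with g(k) = mex{g(k−s) : s ∈ {2, 6, 7, 8}, s ≤ k}:
g(0) = mex{} = 0
g(1) = mex{} = 0
g(2) = mex{0} = 1
g(3) = mex{0} = 1
g(4) = mex{1} = 0
g(5) = mex{1} = 0
g(6) = mex{0} = 1
g(7) = mex{0} = 1
g(8) = mex{0,1} = 2
g(9) = mex{0,1} = 2
g(10) = mex{0,1,2} = 3
g(11) = mex{0,1,2} = 3
The P-positions (g = 0) in 0..11 are 0, 1, 4, 5.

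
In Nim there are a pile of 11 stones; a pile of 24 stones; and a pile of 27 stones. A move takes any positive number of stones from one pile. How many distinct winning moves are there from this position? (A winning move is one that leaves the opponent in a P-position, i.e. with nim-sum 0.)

3

Compute the nim-sum pairwise:
11 ^ 24 = 19
19 ^ 27 = 8
The overall nim-sum is X = 8. A pile of size p has a winning move iff p XOR X < p (reduce it to p XOR X).
  11: 11 XOR 8 = 3 < 11 — winning move (to 3).
  24: 24 XOR 8 = 16 < 24 — winning move (to 16).
  27: 27 XOR 8 = 19 < 27 — winning move (to 19).
That gives 3 winning moves.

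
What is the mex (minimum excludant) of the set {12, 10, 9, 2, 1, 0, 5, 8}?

The values 0, 1, 2 are all present; 3 is the first non-negative integer missing from the set.

3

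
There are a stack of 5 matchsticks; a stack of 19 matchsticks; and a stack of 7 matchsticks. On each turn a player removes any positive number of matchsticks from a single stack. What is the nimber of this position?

Nim-sum: 5 ^ 19 ^ 7 = 17.

17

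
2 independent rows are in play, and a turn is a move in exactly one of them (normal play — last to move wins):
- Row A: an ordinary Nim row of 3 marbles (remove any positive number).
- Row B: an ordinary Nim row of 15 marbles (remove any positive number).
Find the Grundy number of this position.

12

Row A is a plain Nim row of size 3, so its Grundy value is 3.
Row B is a plain Nim row of size 15, so its Grundy value is 15.
The value of a disjunctive sum is the nim-sum of the parts.
Combined value = 3 XOR 15 = 12.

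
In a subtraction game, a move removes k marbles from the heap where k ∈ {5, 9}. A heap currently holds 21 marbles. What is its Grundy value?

1

Build the Grundy sequence with g(k) = mex{g(k−s) : s ∈ {5, 9}, s ≤ k}:
k:     0  1  2  3  4  5  6  7  8  9 10 11 12 13 14 15 16 17 18 19 20 21
g(k):  0  0  0  0  0  1  1  1  1  1  2  2  2  2  0  0  0  0  0  1  1  1
So g(21) = 1.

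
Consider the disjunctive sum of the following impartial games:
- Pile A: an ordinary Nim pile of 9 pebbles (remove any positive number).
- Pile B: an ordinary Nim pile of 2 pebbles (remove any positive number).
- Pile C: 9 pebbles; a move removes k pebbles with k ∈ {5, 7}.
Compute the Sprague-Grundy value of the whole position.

10

Pile A is a plain Nim pile of size 9, so its Grundy value is 9.
Pile B is a plain Nim pile of size 2, so its Grundy value is 2.
For pile C, compute g(0), g(1), … with moves {5, 7}:
k:     0  1  2  3  4  5  6  7  8  9
g(k):  0  0  0  0  0  1  1  1  1  1
So g(9) = 1.
The value of a disjunctive sum is the nim-sum of the parts.
Combined value = 9 ⊕ 2 ⊕ 1 = 10.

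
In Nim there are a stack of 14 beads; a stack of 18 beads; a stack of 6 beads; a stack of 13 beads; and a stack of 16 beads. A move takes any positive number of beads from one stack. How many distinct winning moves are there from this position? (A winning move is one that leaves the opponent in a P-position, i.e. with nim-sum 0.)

3

Nim-sum: 14 ^ 18 ^ 6 ^ 13 ^ 16 = 7.
The overall nim-sum is X = 7. A stack of size p has a winning move iff p XOR X < p (reduce it to p XOR X).
  14: 14 XOR 7 = 9 < 14 — winning move (to 9).
  18: 18 XOR 7 = 21 ≥ 18 — no move.
  6: 6 XOR 7 = 1 < 6 — winning move (to 1).
  13: 13 XOR 7 = 10 < 13 — winning move (to 10).
  16: 16 XOR 7 = 23 ≥ 16 — no move.
That gives 3 winning moves.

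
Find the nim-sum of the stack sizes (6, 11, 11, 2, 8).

12

Nim-sum: 6 ^ 11 ^ 11 ^ 2 ^ 8 = 12.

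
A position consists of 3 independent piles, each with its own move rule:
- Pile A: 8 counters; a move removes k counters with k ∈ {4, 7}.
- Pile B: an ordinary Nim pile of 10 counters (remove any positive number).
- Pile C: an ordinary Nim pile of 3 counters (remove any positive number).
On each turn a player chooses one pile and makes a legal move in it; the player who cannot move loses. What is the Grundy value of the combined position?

Grundy values for pile A (subtraction set {4, 7}):
k:     0  1  2  3  4  5  6  7  8
g(k):  0  0  0  0  1  1  1  1  2
So g(8) = 2.
Pile B is a plain Nim pile of size 10, so its Grundy value is 10.
Pile C is a plain Nim pile of size 3, so its Grundy value is 3.
By the Sprague-Grundy theorem, the Grundy value of a sum of independent games is the XOR of the component values.
Combined value = 2 XOR 10 XOR 3 = 11.

11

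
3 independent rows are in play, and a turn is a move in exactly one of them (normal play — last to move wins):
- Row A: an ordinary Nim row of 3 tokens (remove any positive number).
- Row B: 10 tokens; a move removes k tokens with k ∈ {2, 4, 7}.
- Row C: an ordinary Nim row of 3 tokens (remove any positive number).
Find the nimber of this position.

2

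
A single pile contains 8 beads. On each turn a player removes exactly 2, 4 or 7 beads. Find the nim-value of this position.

Compute g(0), g(1), … for moves {2, 4, 7}:
g(0) = mex{} = 0
g(1) = mex{} = 0
g(2) = mex{0} = 1
g(3) = mex{0} = 1
g(4) = mex{0,1} = 2
g(5) = mex{0,1} = 2
g(6) = mex{1,2} = 0
g(7) = mex{0,1,2} = 3
g(8) = mex{0,2} = 1
So g(8) = 1.

1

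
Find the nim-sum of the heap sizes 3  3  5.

In binary:
  011  (3)
  011  (3)
  101  (5)
  ---
  101  (5)

5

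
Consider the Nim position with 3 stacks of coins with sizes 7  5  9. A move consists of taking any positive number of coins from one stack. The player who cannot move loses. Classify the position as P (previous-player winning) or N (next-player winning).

N-position

In binary:
  0111  (7)
  0101  (5)
  1001  (9)
  ----
  1011  (11)
The nim-sum is 11 ≠ 0, so this is an N-position: the player to move can win.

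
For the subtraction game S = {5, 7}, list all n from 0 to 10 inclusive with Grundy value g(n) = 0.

0, 1, 2, 3, 4

Build the Grundy sequence with g(k) = mex{g(k−s) : s ∈ {5, 7}, s ≤ k}:
k:     0  1  2  3  4  5  6  7  8  9 10
g(k):  0  0  0  0  0  1  1  1  1  1  2
The P-positions (g = 0) in 0..10 are 0, 1, 2, 3, 4.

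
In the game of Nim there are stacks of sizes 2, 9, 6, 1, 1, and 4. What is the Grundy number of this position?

9

Compute the nim-sum pairwise:
2 XOR 9 = 11
11 XOR 6 = 13
13 XOR 1 = 12
12 XOR 1 = 13
13 XOR 4 = 9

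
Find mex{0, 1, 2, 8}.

The values 0, 1, 2 are all present; 3 is the first non-negative integer missing from the set.

3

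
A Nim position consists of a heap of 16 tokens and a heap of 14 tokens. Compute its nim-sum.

Compute the nim-sum pairwise:
16 XOR 14 = 30

30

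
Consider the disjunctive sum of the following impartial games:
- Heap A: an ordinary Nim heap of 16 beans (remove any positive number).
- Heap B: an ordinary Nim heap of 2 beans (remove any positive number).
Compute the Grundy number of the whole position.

Heap A is a plain Nim heap of size 16, so its Grundy value is 16.
Heap B is a plain Nim heap of size 2, so its Grundy value is 2.
The value of a disjunctive sum is the nim-sum of the parts.
Combined value = 16 XOR 2 = 18.

18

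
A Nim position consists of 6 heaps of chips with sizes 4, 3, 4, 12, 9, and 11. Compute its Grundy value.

Nim-sum: 4 ⊕ 3 ⊕ 4 ⊕ 12 ⊕ 9 ⊕ 11 = 13.

13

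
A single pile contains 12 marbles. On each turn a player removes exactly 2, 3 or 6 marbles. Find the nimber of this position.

Build the Grundy sequence with g(k) = mex{g(k−s) : s ∈ {2, 3, 6}, s ≤ k}:
k:     0  1  2  3  4  5  6  7  8  9 10 11 12
g(k):  0  0  1  1  2  0  3  1  2  0  0  1  1
So g(12) = 1.

1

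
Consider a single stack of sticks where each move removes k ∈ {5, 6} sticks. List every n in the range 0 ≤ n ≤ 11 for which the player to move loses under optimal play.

Compute g(0), g(1), … for moves {5, 6}:
k:     0  1  2  3  4  5  6  7  8  9 10 11
g(k):  0  0  0  0  0  1  1  1  1  1  2  0
The P-positions (g = 0) in 0..11 are 0, 1, 2, 3, 4, 11.

0, 1, 2, 3, 4, 11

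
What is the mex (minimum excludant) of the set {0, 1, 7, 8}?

2

The values 0, 1 are all present; 2 is the first non-negative integer missing from the set.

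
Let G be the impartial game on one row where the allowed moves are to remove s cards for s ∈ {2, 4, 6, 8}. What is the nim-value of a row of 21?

0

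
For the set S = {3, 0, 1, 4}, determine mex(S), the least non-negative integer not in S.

2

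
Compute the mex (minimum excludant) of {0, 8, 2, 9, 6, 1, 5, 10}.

3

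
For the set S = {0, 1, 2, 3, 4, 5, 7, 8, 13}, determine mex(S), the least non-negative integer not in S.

The values 0, 1, 2, 3, 4, 5 are all present; 6 is the first non-negative integer missing from the set.

6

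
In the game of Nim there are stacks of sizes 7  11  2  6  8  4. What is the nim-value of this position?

Write each in binary and XOR column by column:
  0111  (7)
  1011  (11)
  0010  (2)
  0110  (6)
  1000  (8)
  0100  (4)
  ----
  0100  (4)

4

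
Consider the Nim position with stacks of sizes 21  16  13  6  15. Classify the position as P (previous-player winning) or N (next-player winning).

In binary:
  10101  (21)
  10000  (16)
  01101  (13)
  00110  (6)
  01111  (15)
  -----
  00001  (1)
The nim-sum is 1 ≠ 0, so this is an N-position: the player to move can win.

N-position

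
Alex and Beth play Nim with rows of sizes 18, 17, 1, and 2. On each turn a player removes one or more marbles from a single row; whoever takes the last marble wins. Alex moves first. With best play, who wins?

Beth wins

Nim-sum: 18 ^ 17 ^ 1 ^ 2 = 0.
The nim-sum is 0, so this is a P-position: the player to move is in a losing position under optimal play; Alex is about to move from it and so loses — Beth wins.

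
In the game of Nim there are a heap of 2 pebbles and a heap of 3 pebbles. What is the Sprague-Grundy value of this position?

1

Compute the nim-sum pairwise:
2 XOR 3 = 1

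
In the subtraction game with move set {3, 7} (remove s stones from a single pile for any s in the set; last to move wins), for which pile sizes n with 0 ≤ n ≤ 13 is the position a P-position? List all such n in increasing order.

0, 1, 2, 6, 10, 11, 12

Compute g(0), g(1), … for moves {3, 7}:
g(0) = mex{} = 0
g(1) = mex{} = 0
g(2) = mex{} = 0
g(3) = mex{0} = 1
g(4) = mex{0} = 1
g(5) = mex{0} = 1
g(6) = mex{1} = 0
g(7) = mex{0,1} = 2
g(8) = mex{0,1} = 2
g(9) = mex{0} = 1
g(10) = mex{1,2} = 0
g(11) = mex{1,2} = 0
g(12) = mex{1} = 0
g(13) = mex{0} = 1
The P-positions (g = 0) in 0..13 are 0, 1, 2, 6, 10, 11, 12.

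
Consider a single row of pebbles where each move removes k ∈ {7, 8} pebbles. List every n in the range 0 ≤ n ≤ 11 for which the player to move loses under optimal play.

Build the Grundy sequence with g(k) = mex{g(k−s) : s ∈ {7, 8}, s ≤ k}:
k:     0  1  2  3  4  5  6  7  8  9 10 11
g(k):  0  0  0  0  0  0  0  1  1  1  1  1
The P-positions (g = 0) in 0..11 are 0, 1, 2, 3, 4, 5, 6.

0, 1, 2, 3, 4, 5, 6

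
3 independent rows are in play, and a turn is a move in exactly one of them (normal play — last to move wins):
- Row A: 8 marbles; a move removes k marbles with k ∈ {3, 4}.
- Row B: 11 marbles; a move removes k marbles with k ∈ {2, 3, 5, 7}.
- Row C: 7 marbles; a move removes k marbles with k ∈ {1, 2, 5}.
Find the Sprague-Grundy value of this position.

Build the Grundy sequence for row A with g(k) = mex{g(k−s) : s ∈ {3, 4}, s ≤ k}:
g(0) = mex{} = 0
g(1) = mex{} = 0
g(2) = mex{} = 0
g(3) = mex{0} = 1
g(4) = mex{0} = 1
g(5) = mex{0} = 1
g(6) = mex{0,1} = 2
g(7) = mex{1} = 0
g(8) = mex{1} = 0
So g(8) = 0.
For row B, compute g(0), g(1), … with moves {2, 3, 5, 7}:
g(0) = mex{} = 0
g(1) = mex{} = 0
g(2) = mex{0} = 1
g(3) = mex{0} = 1
g(4) = mex{0,1} = 2
g(5) = mex{0,1} = 2
g(6) = mex{0,1,2} = 3
g(7) = mex{0,1,2} = 3
g(8) = mex{0,1,2,3} = 4
g(9) = mex{1,2,3} = 0
g(10) = mex{1,2,3,4} = 0
g(11) = mex{0,2,3,4} = 1
So g(11) = 1.
Build the Grundy sequence for row C with g(k) = mex{g(k−s) : s ∈ {1, 2, 5}, s ≤ k}:
k:     0  1  2  3  4  5  6  7
g(k):  0  1  2  0  1  2  0  1
So g(7) = 1.
By the Sprague-Grundy theorem, the Grundy value of a sum of independent games is the XOR of the component values.
Combined value = 0 ⊕ 1 ⊕ 1 = 0.

0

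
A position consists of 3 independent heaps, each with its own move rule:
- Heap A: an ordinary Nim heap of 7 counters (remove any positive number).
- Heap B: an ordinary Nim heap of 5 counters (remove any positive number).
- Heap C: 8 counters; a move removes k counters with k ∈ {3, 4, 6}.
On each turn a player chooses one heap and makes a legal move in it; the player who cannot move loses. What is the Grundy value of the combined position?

0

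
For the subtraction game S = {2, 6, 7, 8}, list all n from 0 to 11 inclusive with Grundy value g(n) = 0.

0, 1, 4, 5

Grundy values for subtraction set {2, 6, 7, 8}:
g(0) = mex{} = 0
g(1) = mex{} = 0
g(2) = mex{0} = 1
g(3) = mex{0} = 1
g(4) = mex{1} = 0
g(5) = mex{1} = 0
g(6) = mex{0} = 1
g(7) = mex{0} = 1
g(8) = mex{0,1} = 2
g(9) = mex{0,1} = 2
g(10) = mex{0,1,2} = 3
g(11) = mex{0,1,2} = 3
The P-positions (g = 0) in 0..11 are 0, 1, 4, 5.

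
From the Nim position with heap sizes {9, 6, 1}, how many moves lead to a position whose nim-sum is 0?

1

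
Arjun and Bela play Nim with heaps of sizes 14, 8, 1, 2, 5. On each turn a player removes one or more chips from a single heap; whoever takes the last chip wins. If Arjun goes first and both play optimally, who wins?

Nim-sum: 14 ^ 8 ^ 1 ^ 2 ^ 5 = 0.
The nim-sum is 0, so this is a P-position: the player to move is in a losing position under optimal play; Arjun is about to move from it and so loses — Bela wins.

Bela wins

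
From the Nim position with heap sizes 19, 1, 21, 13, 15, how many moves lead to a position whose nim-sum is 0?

3

Compute the nim-sum pairwise:
19 ^ 1 = 18
18 ^ 21 = 7
7 ^ 13 = 10
10 ^ 15 = 5
The overall nim-sum is X = 5. A heap of size p has a winning move iff p XOR X < p (reduce it to p XOR X).
  19: 19 XOR 5 = 22 ≥ 19 — no move.
  1: 1 XOR 5 = 4 ≥ 1 — no move.
  21: 21 XOR 5 = 16 < 21 — winning move (to 16).
  13: 13 XOR 5 = 8 < 13 — winning move (to 8).
  15: 15 XOR 5 = 10 < 15 — winning move (to 10).
That gives 3 winning moves.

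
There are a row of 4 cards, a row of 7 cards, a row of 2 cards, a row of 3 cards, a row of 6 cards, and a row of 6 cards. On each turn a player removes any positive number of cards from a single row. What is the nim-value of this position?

2

Nim-sum: 4 ⊕ 7 ⊕ 2 ⊕ 3 ⊕ 6 ⊕ 6 = 2.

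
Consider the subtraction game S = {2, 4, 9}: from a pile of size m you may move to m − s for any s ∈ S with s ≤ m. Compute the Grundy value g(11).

Build the Grundy sequence with g(k) = mex{g(k−s) : s ∈ {2, 4, 9}, s ≤ k}:
k:     0  1  2  3  4  5  6  7  8  9 10 11
g(k):  0  0  1  1  2  2  0  0  1  1  2  2
So g(11) = 2.

2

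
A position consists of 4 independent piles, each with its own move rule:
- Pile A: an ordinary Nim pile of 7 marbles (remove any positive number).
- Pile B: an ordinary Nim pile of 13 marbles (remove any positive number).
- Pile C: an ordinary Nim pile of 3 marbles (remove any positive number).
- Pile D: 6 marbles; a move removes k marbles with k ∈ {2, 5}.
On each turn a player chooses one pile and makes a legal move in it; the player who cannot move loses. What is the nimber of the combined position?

8

Pile A is a plain Nim pile of size 7, so its Grundy value is 7.
Pile B is a plain Nim pile of size 13, so its Grundy value is 13.
Pile C is a plain Nim pile of size 3, so its Grundy value is 3.
Grundy values for pile D (subtraction set {2, 5}):
k:     0  1  2  3  4  5  6
g(k):  0  0  1  1  0  2  1
So g(6) = 1.
The value of a disjunctive sum is the nim-sum of the parts.
Combined value = 7 ⊕ 13 ⊕ 3 ⊕ 1 = 8.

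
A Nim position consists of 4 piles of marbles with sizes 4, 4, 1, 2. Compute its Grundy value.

In binary:
  100  (4)
  100  (4)
  001  (1)
  010  (2)
  ---
  011  (3)

3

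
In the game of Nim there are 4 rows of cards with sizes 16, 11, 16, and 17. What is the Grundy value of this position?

26

Compute the nim-sum pairwise:
16 ^ 11 = 27
27 ^ 16 = 11
11 ^ 17 = 26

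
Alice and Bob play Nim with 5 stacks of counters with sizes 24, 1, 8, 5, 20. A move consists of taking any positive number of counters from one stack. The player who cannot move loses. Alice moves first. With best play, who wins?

Compute the nim-sum pairwise:
24 XOR 1 = 25
25 XOR 8 = 17
17 XOR 5 = 20
20 XOR 20 = 0
The nim-sum is 0, so this is a P-position: the player to move is in a losing position under optimal play; Alice is about to move from it and so loses — Bob wins.

Bob wins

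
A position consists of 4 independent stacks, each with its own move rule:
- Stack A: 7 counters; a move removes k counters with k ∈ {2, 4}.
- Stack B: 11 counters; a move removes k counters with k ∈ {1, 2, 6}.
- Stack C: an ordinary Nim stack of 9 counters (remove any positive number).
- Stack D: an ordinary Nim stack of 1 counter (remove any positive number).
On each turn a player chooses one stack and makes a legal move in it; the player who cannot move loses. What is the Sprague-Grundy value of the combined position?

9

Build the Grundy sequence for stack A with g(k) = mex{g(k−s) : s ∈ {2, 4}, s ≤ k}:
g(0) = mex{} = 0
g(1) = mex{} = 0
g(2) = mex{0} = 1
g(3) = mex{0} = 1
g(4) = mex{0,1} = 2
g(5) = mex{0,1} = 2
g(6) = mex{1,2} = 0
g(7) = mex{1,2} = 0
So g(7) = 0.
Build the Grundy sequence for stack B with g(k) = mex{g(k−s) : s ∈ {1, 2, 6}, s ≤ k}:
g(0) = mex{} = 0
g(1) = mex{0} = 1
g(2) = mex{0,1} = 2
g(3) = mex{1,2} = 0
g(4) = mex{0,2} = 1
g(5) = mex{0,1} = 2
g(6) = mex{0,1,2} = 3
g(7) = mex{1,2,3} = 0
g(8) = mex{0,2,3} = 1
g(9) = mex{0,1} = 2
g(10) = mex{1,2} = 0
g(11) = mex{0,2} = 1
So g(11) = 1.
Stack C is a plain Nim stack of size 9, so its Grundy value is 9.
Stack D is a plain Nim stack of size 1, so its Grundy value is 1.
By the Sprague-Grundy theorem, the Grundy value of a sum of independent games is the XOR of the component values.
Combined value = 0 XOR 1 XOR 9 XOR 1 = 9.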